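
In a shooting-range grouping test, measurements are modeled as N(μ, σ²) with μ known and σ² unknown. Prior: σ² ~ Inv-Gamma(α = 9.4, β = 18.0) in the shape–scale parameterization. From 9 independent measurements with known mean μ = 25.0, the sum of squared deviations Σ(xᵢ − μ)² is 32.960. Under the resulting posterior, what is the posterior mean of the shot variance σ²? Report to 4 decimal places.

With known mean μ and an Inverse-Gamma(α, β) prior on σ², the Normal likelihood is conjugate: posterior is Inv-Gamma(α + n/2, β + Σ(xᵢ−μ)²/2).
Posterior: Inv-Gamma(9.4 + 9/2, 18.0 + 32.960/2) = Inv-Gamma(13.90, 34.4800).
E[σ²|data] = β/(α−1) = 34.4800/12.90 = 2.6729.

2.6729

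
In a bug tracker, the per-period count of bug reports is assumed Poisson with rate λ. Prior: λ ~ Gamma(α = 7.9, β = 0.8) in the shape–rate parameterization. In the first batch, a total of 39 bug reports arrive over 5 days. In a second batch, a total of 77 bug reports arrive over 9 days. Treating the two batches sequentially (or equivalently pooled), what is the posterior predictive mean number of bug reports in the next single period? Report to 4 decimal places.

With a Gamma(shape α, rate β) prior, the Poisson likelihood is conjugate: the posterior is Gamma(α + ΣXᵢ, β + n).
After batch 1: Gamma(α+S, β+n) = Gamma(7.9+39, 0.8+5) = Gamma(46.9, 5.8).
After batch 2: Gamma(α+S, β+n) = Gamma(46.9+77, 5.8+9) = Gamma(123.9, 14.8).
The predictive distribution for one future period is NegBinom with mean α/β = 8.3716.

8.3716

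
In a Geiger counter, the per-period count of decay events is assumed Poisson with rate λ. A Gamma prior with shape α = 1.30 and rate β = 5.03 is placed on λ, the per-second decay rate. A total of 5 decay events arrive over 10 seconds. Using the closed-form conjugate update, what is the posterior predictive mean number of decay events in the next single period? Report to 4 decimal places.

With a Gamma(shape α, rate β) prior, the Poisson likelihood is conjugate: the posterior is Gamma(α + ΣXᵢ, β + n).
Posterior: Gamma(α+S, β+n) = Gamma(1.30+5, 5.03+10) = Gamma(6.30, 15.03).
The predictive distribution for one future period is NegBinom with mean α/β = 0.4192.

0.4192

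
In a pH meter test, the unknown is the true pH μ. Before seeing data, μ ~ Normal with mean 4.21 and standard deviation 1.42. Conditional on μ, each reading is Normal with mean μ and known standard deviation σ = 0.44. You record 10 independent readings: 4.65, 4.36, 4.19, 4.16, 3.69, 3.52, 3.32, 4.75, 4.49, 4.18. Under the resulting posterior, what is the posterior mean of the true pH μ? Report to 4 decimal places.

For Normal data with known variance σ², a Normal(μ₀, σ₀²) prior on μ is conjugate. Posterior precision = 1/σ₀² + n/σ²; posterior mean is the precision-weighted average of μ₀ and x̄.
Σxᵢ = 4.65 + 4.36 + 4.19 + 4.16 + 3.69 + 3.52 + 3.32 + 4.75 + 4.49 + 4.18 = 41.31, so n·x̄ = 41.31.
σ₀² = 1.42² = 2.0164, σ² = 0.44² = 0.1936; σ² + n·σ₀² = 0.1936 + 10·2.0164 = 20.3576.
Posterior mean = (μ₀/σ₀² + n·x̄/σ²)/(1/σ₀² + n/σ²) = (σ²·μ₀ + σ₀²·n·x̄)/(σ² + n·σ₀²) = (0.1936·4.21 + 2.0164·41.31)/20.3576 = 84.11254/20.3576 = 4.1318.

4.1318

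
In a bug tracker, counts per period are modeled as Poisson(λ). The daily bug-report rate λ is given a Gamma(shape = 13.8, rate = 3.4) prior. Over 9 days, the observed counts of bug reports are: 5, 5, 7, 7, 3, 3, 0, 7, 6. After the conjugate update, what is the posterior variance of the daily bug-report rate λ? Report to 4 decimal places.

0.3694

With a Gamma(shape α, rate β) prior, the Poisson likelihood is conjugate: the posterior is Gamma(α + ΣXᵢ, β + n).
Sum of counts S = 43 over n = 9 days.
Posterior: Gamma(α+S, β+n) = Gamma(13.8+43, 3.4+9) = Gamma(56.8, 12.4).
Var = α/β² = 56.8/12.4² = 0.3694.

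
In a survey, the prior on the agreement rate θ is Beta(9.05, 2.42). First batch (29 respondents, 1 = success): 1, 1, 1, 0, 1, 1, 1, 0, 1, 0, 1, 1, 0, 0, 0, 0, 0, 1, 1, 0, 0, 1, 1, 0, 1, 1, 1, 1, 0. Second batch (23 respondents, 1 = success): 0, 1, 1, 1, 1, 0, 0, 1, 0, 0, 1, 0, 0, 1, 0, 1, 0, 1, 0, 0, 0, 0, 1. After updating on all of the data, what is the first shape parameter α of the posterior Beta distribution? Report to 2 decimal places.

36.05

The Beta prior is conjugate to a Binomial/Bernoulli likelihood; the update adds successes to α and failures to β.
After batch 1: Beta(9.05+17, 2.42+12) = Beta(26.05, 14.42).
After batch 2: Beta(26.05+10, 14.42+13) = Beta(36.05, 27.42).
Posterior α = 36.05.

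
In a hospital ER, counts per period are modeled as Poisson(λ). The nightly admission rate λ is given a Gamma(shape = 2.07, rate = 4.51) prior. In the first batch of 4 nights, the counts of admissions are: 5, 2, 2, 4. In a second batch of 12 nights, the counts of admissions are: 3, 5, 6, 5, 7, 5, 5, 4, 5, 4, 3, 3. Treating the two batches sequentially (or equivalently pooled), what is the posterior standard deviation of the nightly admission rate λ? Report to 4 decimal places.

With a Gamma(shape α, rate β) prior, the Poisson likelihood is conjugate: the posterior is Gamma(α + ΣXᵢ, β + n).
Batch 1: sum of counts S = 13 over n = 4 nights.
After batch 1: Gamma(α+S, β+n) = Gamma(2.07+13, 4.51+4) = Gamma(15.07, 8.51).
Batch 2: sum of counts S = 55 over n = 12 nights.
After batch 2: Gamma(α+S, β+n) = Gamma(15.07+55, 8.51+12) = Gamma(70.07, 20.51).
SD = √α/β = √70.07/20.51 = 0.4081.

0.4081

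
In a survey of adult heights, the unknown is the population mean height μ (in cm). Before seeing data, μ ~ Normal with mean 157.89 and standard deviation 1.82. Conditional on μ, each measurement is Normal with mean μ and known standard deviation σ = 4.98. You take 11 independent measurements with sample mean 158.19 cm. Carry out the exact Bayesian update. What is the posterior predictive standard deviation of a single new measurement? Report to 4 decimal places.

5.1129

For Normal data with known variance σ², a Normal(μ₀, σ₀²) prior on μ is conjugate. Posterior precision = 1/σ₀² + n/σ²; posterior mean is the precision-weighted average of μ₀ and x̄.
σ₀² = 1.82² = 3.3124, σ² = 4.98² = 24.8004; σ² + n·σ₀² = 24.8004 + 11·3.3124 = 61.2368.
Posterior precision = 1/σ₀² + n/σ² = 1/3.3124 + 11/24.8004 = (σ² + n·σ₀²)/(σ₀²σ²) = 61.2368/(3.3124·24.8004); posterior variance σₙ² = σ₀²σ²/(σ² + n·σ₀²) = 3.3124·24.8004/61.2368 = 1.341495.
Predictive variance for one new observation = σₙ² + σ² = 3.3124·24.8004/61.2368 + 24.8004 = σ²·(σ₀² + 61.2368)/61.2368 = 24.8004·64.5492/61.2368 = 26.141895; SD = √(24.8004·64.5492/61.2368) = 5.1129.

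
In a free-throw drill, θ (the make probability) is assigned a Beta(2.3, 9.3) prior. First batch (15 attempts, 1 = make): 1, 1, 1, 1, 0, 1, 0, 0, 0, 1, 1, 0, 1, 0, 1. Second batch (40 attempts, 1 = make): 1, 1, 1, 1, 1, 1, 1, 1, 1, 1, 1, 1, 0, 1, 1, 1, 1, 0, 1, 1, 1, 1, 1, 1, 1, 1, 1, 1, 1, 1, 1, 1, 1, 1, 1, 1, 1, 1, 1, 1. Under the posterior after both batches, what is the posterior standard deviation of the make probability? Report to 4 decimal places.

The Beta prior is conjugate to a Binomial/Bernoulli likelihood; the update adds successes to α and failures to β.
After batch 1: Beta(2.3+9, 9.3+6) = Beta(11.3, 15.3).
After batch 2: Beta(11.3+38, 15.3+2) = Beta(49.3, 17.3).
Var = αβ/((α+β)²(α+β+1)) = 49.3·17.3/(66.6²·67.6) = 0.00284445; SD = √0.00284445 = 0.0533.

0.0533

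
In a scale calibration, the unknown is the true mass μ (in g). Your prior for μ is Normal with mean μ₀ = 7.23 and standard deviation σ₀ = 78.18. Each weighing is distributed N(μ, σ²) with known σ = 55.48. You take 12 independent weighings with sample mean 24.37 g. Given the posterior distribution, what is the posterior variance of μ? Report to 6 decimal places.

246.171629

For Normal data with known variance σ², a Normal(μ₀, σ₀²) prior on μ is conjugate. Posterior precision = 1/σ₀² + n/σ²; posterior mean is the precision-weighted average of μ₀ and x̄.
σ₀² = 78.18² = 6112.1124, σ² = 55.48² = 3078.0304; σ² + n·σ₀² = 3078.0304 + 12·6112.1124 = 76423.3792.
Posterior precision = 1/σ₀² + n/σ² = 1/6112.1124 + 12/3078.0304 = (σ² + n·σ₀²)/(σ₀²σ²) = 76423.3792/(6112.1124·3078.0304); posterior variance σₙ² = σ₀²σ²/(σ² + n·σ₀²) = 6112.1124·3078.0304/76423.3792 = 246.171629.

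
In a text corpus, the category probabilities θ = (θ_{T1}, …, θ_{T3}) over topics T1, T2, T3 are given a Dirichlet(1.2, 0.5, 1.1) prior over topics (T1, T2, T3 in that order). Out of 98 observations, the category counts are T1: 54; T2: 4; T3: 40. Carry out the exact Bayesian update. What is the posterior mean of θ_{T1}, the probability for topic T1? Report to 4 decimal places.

0.5476

The Dirichlet prior is conjugate to the Multinomial likelihood: each posterior αⱼ = prior αⱼ + observed count nⱼ.
Posterior concentration: (55.2, 4.5, 41.1), total = 100.8.
E[θ_{T1}|data] = α_{T1}/Σα = 55.2/100.8 = 0.5476.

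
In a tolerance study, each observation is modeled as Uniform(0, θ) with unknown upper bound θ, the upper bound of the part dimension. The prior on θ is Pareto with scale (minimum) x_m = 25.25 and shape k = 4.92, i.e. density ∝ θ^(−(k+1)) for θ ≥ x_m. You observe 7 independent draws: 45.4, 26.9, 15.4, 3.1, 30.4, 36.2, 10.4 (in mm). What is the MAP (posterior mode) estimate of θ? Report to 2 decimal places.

45.40

A Pareto(scale x_m, shape k) prior on the upper bound θ of Uniform(0, θ) is conjugate: posterior is Pareto(max(x_m, max xᵢ), k + n).
Sample maximum = 45.4; prior scale x_m = 25.25 → posterior scale = max = 45.40.
Posterior shape = 4.92 + 7 = 11.92.
The Pareto density is decreasing on [x_m, ∞), so the mode is x_m = 45.40.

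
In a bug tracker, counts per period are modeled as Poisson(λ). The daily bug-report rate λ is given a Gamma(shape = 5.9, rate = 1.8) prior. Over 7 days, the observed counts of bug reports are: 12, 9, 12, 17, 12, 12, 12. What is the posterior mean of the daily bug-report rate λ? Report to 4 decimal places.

With a Gamma(shape α, rate β) prior, the Poisson likelihood is conjugate: the posterior is Gamma(α + ΣXᵢ, β + n).
Sum of counts S = 86 over n = 7 days.
Posterior: Gamma(α+S, β+n) = Gamma(5.9+86, 1.8+7) = Gamma(91.9, 8.8).
Posterior mean = α/β = 91.9/8.8 = 10.4432.

10.4432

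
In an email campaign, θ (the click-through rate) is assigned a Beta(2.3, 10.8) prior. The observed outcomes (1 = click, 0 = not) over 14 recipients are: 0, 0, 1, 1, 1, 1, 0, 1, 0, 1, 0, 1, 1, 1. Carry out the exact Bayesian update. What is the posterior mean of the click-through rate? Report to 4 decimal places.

The Beta prior is conjugate to a Binomial/Bernoulli likelihood; the update adds successes to α and failures to β.
Posterior: Beta(α+k, β+n−k) = Beta(2.3+9, 10.8+5) = Beta(11.3, 15.8).
Posterior mean = α/(α+β) = 11.3/27.1 = 0.4170.

0.4170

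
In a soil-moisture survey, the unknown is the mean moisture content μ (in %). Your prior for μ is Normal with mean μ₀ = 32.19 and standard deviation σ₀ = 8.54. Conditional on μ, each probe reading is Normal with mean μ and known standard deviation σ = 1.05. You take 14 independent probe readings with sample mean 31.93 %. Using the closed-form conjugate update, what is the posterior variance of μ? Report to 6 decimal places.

0.078665

For Normal data with known variance σ², a Normal(μ₀, σ₀²) prior on μ is conjugate. Posterior precision = 1/σ₀² + n/σ²; posterior mean is the precision-weighted average of μ₀ and x̄.
σ₀² = 8.54² = 72.9316, σ² = 1.05² = 1.1025; σ² + n·σ₀² = 1.1025 + 14·72.9316 = 1022.1449.
Posterior precision = 1/σ₀² + n/σ² = 1/72.9316 + 14/1.1025 = (σ² + n·σ₀²)/(σ₀²σ²) = 1022.1449/(72.9316·1.1025); posterior variance σₙ² = σ₀²σ²/(σ² + n·σ₀²) = 72.9316·1.1025/1022.1449 = 0.078665.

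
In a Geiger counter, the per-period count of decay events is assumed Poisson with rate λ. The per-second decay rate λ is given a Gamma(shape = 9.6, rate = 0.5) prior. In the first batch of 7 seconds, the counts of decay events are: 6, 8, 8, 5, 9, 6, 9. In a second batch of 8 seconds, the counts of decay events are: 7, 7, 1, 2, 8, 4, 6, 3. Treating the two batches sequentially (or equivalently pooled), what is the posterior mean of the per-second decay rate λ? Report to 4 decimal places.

6.3613

With a Gamma(shape α, rate β) prior, the Poisson likelihood is conjugate: the posterior is Gamma(α + ΣXᵢ, β + n).
Batch 1: sum of counts S = 51 over n = 7 seconds.
After batch 1: Gamma(α+S, β+n) = Gamma(9.6+51, 0.5+7) = Gamma(60.6, 7.5).
Batch 2: sum of counts S = 38 over n = 8 seconds.
After batch 2: Gamma(α+S, β+n) = Gamma(60.6+38, 7.5+8) = Gamma(98.6, 15.5).
Posterior mean = α/β = 98.6/15.5 = 6.3613.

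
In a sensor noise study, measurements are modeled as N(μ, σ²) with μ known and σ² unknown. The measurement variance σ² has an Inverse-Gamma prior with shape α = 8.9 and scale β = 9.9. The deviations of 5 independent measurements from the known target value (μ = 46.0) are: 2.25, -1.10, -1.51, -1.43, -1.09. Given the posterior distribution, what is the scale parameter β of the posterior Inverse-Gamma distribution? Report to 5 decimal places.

With known mean μ and an Inverse-Gamma(α, β) prior on σ², the Normal likelihood is conjugate: posterior is Inv-Gamma(α + n/2, β + Σ(xᵢ−μ)²/2).
Σ(xᵢ−μ)² = (2.25)² + (-1.10)² + (-1.51)² + (-1.43)² + (-1.09)² = 11.7856.
Posterior: Inv-Gamma(8.9 + 5/2, 9.9 + 11.7856/2) = Inv-Gamma(11.40, 15.79280).
Posterior β = 15.79280.

15.79280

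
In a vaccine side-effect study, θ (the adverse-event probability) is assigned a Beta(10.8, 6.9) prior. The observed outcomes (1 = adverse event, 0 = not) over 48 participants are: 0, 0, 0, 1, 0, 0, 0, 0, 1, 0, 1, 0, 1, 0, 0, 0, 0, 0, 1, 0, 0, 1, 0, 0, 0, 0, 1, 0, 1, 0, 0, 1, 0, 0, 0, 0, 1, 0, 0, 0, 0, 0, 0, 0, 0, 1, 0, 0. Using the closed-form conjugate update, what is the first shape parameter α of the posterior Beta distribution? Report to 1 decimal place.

21.8

The Beta prior is conjugate to a Binomial/Bernoulli likelihood; the update adds successes to α and failures to β.
Posterior: Beta(α+k, β+n−k) = Beta(10.8+11, 6.9+37) = Beta(21.8, 43.9).
Posterior α = 21.8.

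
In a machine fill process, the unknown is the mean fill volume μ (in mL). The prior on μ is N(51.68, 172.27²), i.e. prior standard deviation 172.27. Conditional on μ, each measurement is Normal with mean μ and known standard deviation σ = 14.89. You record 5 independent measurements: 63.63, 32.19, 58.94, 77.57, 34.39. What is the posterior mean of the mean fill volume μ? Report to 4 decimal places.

53.3415

For Normal data with known variance σ², a Normal(μ₀, σ₀²) prior on μ is conjugate. Posterior precision = 1/σ₀² + n/σ²; posterior mean is the precision-weighted average of μ₀ and x̄.
Σxᵢ = 63.63 + 32.19 + 58.94 + 77.57 + 34.39 = 266.72, so n·x̄ = 266.72.
σ₀² = 172.27² = 29676.9529, σ² = 14.89² = 221.7121; σ² + n·σ₀² = 221.7121 + 5·29676.9529 = 148606.4766.
Posterior mean = (μ₀/σ₀² + n·x̄/σ²)/(1/σ₀² + n/σ²) = (σ²·μ₀ + σ₀²·n·x̄)/(σ² + n·σ₀²) = (221.7121·51.68 + 29676.9529·266.72)/148606.4766 = 7926894.958816/148606.4766 = 53.3415.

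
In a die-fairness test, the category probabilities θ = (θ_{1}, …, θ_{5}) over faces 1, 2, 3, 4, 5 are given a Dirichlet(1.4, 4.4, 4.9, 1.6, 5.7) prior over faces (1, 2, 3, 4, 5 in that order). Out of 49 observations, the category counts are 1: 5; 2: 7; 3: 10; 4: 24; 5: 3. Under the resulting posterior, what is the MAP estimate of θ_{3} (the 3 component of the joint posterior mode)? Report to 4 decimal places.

The Dirichlet prior is conjugate to the Multinomial likelihood: each posterior αⱼ = prior αⱼ + observed count nⱼ.
Posterior concentration: (6.4, 11.4, 14.9, 25.6, 8.7), total = 67.0.
Joint mode component: (α_{3}−1)/(Σα−K) = 13.9/62.0 = 0.2242.

0.2242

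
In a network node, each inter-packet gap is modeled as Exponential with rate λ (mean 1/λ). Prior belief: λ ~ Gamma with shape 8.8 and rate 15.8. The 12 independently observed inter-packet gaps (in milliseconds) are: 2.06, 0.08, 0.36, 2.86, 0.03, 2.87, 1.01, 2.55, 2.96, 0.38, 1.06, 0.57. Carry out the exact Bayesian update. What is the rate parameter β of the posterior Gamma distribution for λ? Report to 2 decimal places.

With a Gamma(shape α, rate β) prior on the exponential rate λ, the posterior after n observations with total T = Σxᵢ is Gamma(α+n, β+T).
Sum of observations T = 16.79 milliseconds; n = 12.
Posterior: Gamma(8.8+12, 15.8+16.79) = Gamma(20.8, 32.59).
Posterior β = 32.59.

32.59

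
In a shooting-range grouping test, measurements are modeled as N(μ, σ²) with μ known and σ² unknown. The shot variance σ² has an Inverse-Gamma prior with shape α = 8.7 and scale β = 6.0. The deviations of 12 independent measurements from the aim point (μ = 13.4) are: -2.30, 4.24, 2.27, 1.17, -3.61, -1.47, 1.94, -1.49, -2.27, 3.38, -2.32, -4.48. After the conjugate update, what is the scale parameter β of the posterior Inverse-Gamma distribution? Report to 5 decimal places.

52.49810

With known mean μ and an Inverse-Gamma(α, β) prior on σ², the Normal likelihood is conjugate: posterior is Inv-Gamma(α + n/2, β + Σ(xᵢ−μ)²/2).
Σ(xᵢ−μ)² = (-2.30)² + (4.24)² + (2.27)² + (1.17)² + (-3.61)² + (-1.47)² + (1.94)² + (-1.49)² + (-2.27)² + (3.38)² + (-2.32)² + (-4.48)² = 92.9962.
Posterior: Inv-Gamma(8.7 + 12/2, 6.0 + 92.9962/2) = Inv-Gamma(14.70, 52.49810).
Posterior β = 52.49810.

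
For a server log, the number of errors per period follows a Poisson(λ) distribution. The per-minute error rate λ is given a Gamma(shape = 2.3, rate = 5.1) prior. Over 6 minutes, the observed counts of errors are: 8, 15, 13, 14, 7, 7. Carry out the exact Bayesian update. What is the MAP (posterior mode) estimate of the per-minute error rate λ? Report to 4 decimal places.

5.8829

With a Gamma(shape α, rate β) prior, the Poisson likelihood is conjugate: the posterior is Gamma(α + ΣXᵢ, β + n).
Sum of counts S = 64 over n = 6 minutes.
Posterior: Gamma(α+S, β+n) = Gamma(2.3+64, 5.1+6) = Gamma(66.3, 11.1).
Mode of Gamma(α,β) for α≥1 is (α−1)/β = 65.3/11.1 = 5.8829.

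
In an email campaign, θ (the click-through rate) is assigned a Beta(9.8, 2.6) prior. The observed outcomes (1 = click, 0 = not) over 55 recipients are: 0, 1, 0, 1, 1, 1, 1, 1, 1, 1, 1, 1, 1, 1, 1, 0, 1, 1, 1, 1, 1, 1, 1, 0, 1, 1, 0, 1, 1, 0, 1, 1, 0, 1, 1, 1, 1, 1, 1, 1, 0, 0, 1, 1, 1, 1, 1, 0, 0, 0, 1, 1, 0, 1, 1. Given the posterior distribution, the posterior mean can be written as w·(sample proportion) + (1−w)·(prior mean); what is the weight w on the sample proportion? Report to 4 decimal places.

The Beta prior is conjugate to a Binomial/Bernoulli likelihood; the update adds successes to α and failures to β.
Posterior mean = (α₀+k)/(α₀+β₀+n) = [n/(α₀+β₀+n)]·(k/n) + [(α₀+β₀)/(α₀+β₀+n)]·α₀/(α₀+β₀), so only n and the prior enter the weight.
The weight on the data is w = n/(α₀+β₀+n) = 55/(9.8+2.6+55) = 55/67.4 = 0.8160.

0.8160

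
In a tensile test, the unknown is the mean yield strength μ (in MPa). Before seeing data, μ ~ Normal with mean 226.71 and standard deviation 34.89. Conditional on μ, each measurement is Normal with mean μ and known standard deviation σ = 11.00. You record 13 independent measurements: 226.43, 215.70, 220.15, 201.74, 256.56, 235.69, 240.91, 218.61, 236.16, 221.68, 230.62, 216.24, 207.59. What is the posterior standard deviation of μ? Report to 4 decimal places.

3.0393

For Normal data with known variance σ², a Normal(μ₀, σ₀²) prior on μ is conjugate. Posterior precision = 1/σ₀² + n/σ²; posterior mean is the precision-weighted average of μ₀ and x̄.
σ₀² = 34.89² = 1217.3121, σ² = 11.00² = 121; σ² + n·σ₀² = 121 + 13·1217.3121 = 15946.0573.
Posterior precision = 1/σ₀² + n/σ² = 1/1217.3121 + 13/121 = (σ² + n·σ₀²)/(σ₀²σ²) = 15946.0573/(1217.3121·121); posterior variance σₙ² = σ₀²σ²/(σ² + n·σ₀²) = 1217.3121·121/15946.0573 = 9.237065.
Posterior SD = √σₙ² = √(1217.3121·121/15946.0573) = 3.0393.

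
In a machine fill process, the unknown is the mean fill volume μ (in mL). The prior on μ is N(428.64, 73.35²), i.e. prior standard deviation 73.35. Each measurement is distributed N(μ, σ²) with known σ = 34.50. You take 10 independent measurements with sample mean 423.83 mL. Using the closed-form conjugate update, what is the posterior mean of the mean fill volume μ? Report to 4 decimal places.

423.9341

For Normal data with known variance σ², a Normal(μ₀, σ₀²) prior on μ is conjugate. Posterior precision = 1/σ₀² + n/σ²; posterior mean is the precision-weighted average of μ₀ and x̄.
n·x̄ = 10·423.83 = 4238.3.
σ₀² = 73.35² = 5380.2225, σ² = 34.50² = 1190.25; σ² + n·σ₀² = 1190.25 + 10·5380.2225 = 54992.475.
Posterior mean = (μ₀/σ₀² + n·x̄/σ²)/(1/σ₀² + n/σ²) = (σ²·μ₀ + σ₀²·n·x̄)/(σ² + n·σ₀²) = (1190.25·428.64 + 5380.2225·4238.3)/54992.475 = 23313185.78175/54992.475 = 423.9341.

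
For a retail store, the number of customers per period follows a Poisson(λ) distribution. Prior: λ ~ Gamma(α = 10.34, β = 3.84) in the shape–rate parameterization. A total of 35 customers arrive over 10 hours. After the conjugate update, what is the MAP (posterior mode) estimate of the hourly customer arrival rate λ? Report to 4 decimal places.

With a Gamma(shape α, rate β) prior, the Poisson likelihood is conjugate: the posterior is Gamma(α + ΣXᵢ, β + n).
Posterior: Gamma(α+S, β+n) = Gamma(10.34+35, 3.84+10) = Gamma(45.34, 13.84).
Mode of Gamma(α,β) for α≥1 is (α−1)/β = 44.34/13.84 = 3.2038.

3.2038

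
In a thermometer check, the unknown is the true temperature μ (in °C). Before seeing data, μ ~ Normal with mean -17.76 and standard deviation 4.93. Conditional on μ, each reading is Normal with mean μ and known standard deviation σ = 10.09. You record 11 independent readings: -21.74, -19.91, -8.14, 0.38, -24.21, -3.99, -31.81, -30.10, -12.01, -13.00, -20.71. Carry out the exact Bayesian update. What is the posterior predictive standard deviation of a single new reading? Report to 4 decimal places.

10.4169

For Normal data with known variance σ², a Normal(μ₀, σ₀²) prior on μ is conjugate. Posterior precision = 1/σ₀² + n/σ²; posterior mean is the precision-weighted average of μ₀ and x̄.
σ₀² = 4.93² = 24.3049, σ² = 10.09² = 101.8081; σ² + n·σ₀² = 101.8081 + 11·24.3049 = 369.162.
Posterior precision = 1/σ₀² + n/σ² = 1/24.3049 + 11/101.8081 = (σ² + n·σ₀²)/(σ₀²σ²) = 369.162/(24.3049·101.8081); posterior variance σₙ² = σ₀²σ²/(σ² + n·σ₀²) = 24.3049·101.8081/369.162 = 6.702845.
Predictive variance for one new observation = σₙ² + σ² = 24.3049·101.8081/369.162 + 101.8081 = σ²·(σ₀² + 369.162)/369.162 = 101.8081·393.4669/369.162 = 108.510945; SD = √(101.8081·393.4669/369.162) = 10.4169.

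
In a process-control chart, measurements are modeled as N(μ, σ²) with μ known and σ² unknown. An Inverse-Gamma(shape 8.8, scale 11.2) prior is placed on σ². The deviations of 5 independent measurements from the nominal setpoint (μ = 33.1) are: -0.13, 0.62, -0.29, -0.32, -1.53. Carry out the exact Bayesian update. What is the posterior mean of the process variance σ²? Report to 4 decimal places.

With known mean μ and an Inverse-Gamma(α, β) prior on σ², the Normal likelihood is conjugate: posterior is Inv-Gamma(α + n/2, β + Σ(xᵢ−μ)²/2).
Σ(xᵢ−μ)² = (-0.13)² + (0.62)² + (-0.29)² + (-0.32)² + (-1.53)² = 2.9287.
Posterior: Inv-Gamma(8.8 + 5/2, 11.2 + 2.9287/2) = Inv-Gamma(11.30, 12.66435).
E[σ²|data] = β/(α−1) = 12.66435/10.30 = 1.2295.

1.2295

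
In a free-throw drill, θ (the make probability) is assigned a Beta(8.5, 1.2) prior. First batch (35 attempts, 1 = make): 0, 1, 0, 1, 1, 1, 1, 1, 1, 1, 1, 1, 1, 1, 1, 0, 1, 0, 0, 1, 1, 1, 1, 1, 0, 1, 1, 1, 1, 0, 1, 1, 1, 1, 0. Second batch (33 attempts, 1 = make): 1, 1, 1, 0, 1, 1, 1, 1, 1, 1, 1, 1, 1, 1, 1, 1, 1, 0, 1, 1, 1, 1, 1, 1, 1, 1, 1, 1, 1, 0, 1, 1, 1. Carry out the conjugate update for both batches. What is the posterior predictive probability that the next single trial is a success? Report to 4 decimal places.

0.8430

The Beta prior is conjugate to a Binomial/Bernoulli likelihood; the update adds successes to α and failures to β.
After batch 1: Beta(8.5+27, 1.2+8) = Beta(35.5, 9.2).
After batch 2: Beta(35.5+30, 9.2+3) = Beta(65.5, 12.2).
For a single future Bernoulli trial, P(success | data) = α/(α+β) = 0.8430.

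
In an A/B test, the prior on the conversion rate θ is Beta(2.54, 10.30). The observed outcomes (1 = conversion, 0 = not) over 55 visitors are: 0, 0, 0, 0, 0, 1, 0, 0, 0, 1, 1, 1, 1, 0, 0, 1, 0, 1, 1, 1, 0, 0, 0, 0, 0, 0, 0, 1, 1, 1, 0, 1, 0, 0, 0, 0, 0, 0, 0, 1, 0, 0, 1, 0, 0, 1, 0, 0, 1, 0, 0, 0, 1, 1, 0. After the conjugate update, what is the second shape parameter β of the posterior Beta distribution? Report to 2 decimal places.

The Beta prior is conjugate to a Binomial/Bernoulli likelihood; the update adds successes to α and failures to β.
Posterior: Beta(α+k, β+n−k) = Beta(2.54+19, 10.30+36) = Beta(21.54, 46.30).
Posterior β = 46.30.

46.30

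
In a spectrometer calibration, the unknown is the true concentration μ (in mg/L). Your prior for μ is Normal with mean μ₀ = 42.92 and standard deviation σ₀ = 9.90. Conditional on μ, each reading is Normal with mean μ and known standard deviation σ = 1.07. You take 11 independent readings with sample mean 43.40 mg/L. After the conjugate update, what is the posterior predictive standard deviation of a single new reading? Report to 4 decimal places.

For Normal data with known variance σ², a Normal(μ₀, σ₀²) prior on μ is conjugate. Posterior precision = 1/σ₀² + n/σ²; posterior mean is the precision-weighted average of μ₀ and x̄.
σ₀² = 9.90² = 98.01, σ² = 1.07² = 1.1449; σ² + n·σ₀² = 1.1449 + 11·98.01 = 1079.2549.
Posterior precision = 1/σ₀² + n/σ² = 1/98.01 + 11/1.1449 = (σ² + n·σ₀²)/(σ₀²σ²) = 1079.2549/(98.01·1.1449); posterior variance σₙ² = σ₀²σ²/(σ² + n·σ₀²) = 98.01·1.1449/1079.2549 = 0.103971.
Predictive variance for one new observation = σₙ² + σ² = 98.01·1.1449/1079.2549 + 1.1449 = σ²·(σ₀² + 1079.2549)/1079.2549 = 1.1449·1177.2649/1079.2549 = 1.248871; SD = √(1.1449·1177.2649/1079.2549) = 1.1175.

1.1175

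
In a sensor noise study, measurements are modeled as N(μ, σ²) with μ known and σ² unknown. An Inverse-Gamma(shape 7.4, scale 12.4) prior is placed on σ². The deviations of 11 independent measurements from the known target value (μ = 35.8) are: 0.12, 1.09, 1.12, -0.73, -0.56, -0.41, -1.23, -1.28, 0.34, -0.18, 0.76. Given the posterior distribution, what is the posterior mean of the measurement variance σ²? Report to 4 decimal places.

With known mean μ and an Inverse-Gamma(α, β) prior on σ², the Normal likelihood is conjugate: posterior is Inv-Gamma(α + n/2, β + Σ(xᵢ−μ)²/2).
Σ(xᵢ−μ)² = (0.12)² + (1.09)² + (1.12)² + (-0.73)² + (-0.56)² + (-0.41)² + (-1.23)² + (-1.28)² + (0.34)² + (-0.18)² + (0.76)² = 7.3484.
Posterior: Inv-Gamma(7.4 + 11/2, 12.4 + 7.3484/2) = Inv-Gamma(12.90, 16.07420).
E[σ²|data] = β/(α−1) = 16.07420/11.90 = 1.3508.

1.3508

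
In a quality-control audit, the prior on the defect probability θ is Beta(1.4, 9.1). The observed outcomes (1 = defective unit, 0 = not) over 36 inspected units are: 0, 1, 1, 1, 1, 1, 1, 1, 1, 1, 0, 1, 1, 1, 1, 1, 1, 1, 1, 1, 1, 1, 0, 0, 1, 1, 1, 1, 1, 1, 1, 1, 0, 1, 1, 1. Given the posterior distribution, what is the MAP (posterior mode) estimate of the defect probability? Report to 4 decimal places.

The Beta prior is conjugate to a Binomial/Bernoulli likelihood; the update adds successes to α and failures to β.
Posterior: Beta(α+k, β+n−k) = Beta(1.4+31, 9.1+5) = Beta(32.4, 14.1).
Mode of Beta(a,b) for a,b>1 is (a−1)/(a+b−2) = 31.4/44.5 = 0.7056.

0.7056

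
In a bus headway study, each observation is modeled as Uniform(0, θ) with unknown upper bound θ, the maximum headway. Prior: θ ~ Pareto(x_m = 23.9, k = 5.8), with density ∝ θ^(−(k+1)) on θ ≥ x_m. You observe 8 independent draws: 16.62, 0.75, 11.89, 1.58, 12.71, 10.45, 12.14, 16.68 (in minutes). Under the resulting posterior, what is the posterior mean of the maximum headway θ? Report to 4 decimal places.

A Pareto(scale x_m, shape k) prior on the upper bound θ of Uniform(0, θ) is conjugate: posterior is Pareto(max(x_m, max xᵢ), k + n).
Sample maximum = 16.68; prior scale x_m = 23.9 → posterior scale = max = 23.90.
Posterior shape = 5.8 + 8 = 13.8.
E[θ|data] = k·x_m/(k−1) = 13.8·23.90/12.8 = 25.7672.

25.7672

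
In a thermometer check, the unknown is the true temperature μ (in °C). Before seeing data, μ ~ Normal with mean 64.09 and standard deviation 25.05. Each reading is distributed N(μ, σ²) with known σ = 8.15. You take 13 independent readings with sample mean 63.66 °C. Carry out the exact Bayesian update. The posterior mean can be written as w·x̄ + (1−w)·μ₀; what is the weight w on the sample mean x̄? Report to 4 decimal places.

For Normal data with known variance σ², a Normal(μ₀, σ₀²) prior on μ is conjugate. Posterior precision = 1/σ₀² + n/σ²; posterior mean is the precision-weighted average of μ₀ and x̄.
σ₀² = 25.05² = 627.5025, σ² = 8.15² = 66.4225. Prior precision 1/σ₀² = 1/627.5025; data precision n/σ² = 13/66.4225.
w = (n/σ²)/(1/σ₀² + n/σ²) = n·σ₀²/(σ² + n·σ₀²) = 13·627.5025/(66.4225 + 13·627.5025) = 8157.5325/8223.955 = 0.9919.

0.9919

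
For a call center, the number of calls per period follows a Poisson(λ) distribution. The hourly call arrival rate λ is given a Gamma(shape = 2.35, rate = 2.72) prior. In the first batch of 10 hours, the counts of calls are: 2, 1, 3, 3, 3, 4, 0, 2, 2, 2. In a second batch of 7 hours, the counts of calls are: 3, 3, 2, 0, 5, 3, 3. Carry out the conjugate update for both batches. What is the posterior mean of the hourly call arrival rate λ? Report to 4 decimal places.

2.1983

With a Gamma(shape α, rate β) prior, the Poisson likelihood is conjugate: the posterior is Gamma(α + ΣXᵢ, β + n).
Batch 1: sum of counts S = 22 over n = 10 hours.
After batch 1: Gamma(α+S, β+n) = Gamma(2.35+22, 2.72+10) = Gamma(24.35, 12.72).
Batch 2: sum of counts S = 19 over n = 7 hours.
After batch 2: Gamma(α+S, β+n) = Gamma(24.35+19, 12.72+7) = Gamma(43.35, 19.72).
Posterior mean = α/β = 43.35/19.72 = 2.1983.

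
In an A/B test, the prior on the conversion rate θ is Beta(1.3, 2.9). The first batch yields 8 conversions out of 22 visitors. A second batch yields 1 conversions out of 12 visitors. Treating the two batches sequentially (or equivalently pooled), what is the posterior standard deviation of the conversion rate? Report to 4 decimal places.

0.0709

The Beta prior is conjugate to a Binomial/Bernoulli likelihood; the update adds successes to α and failures to β.
After batch 1: Beta(1.3+8, 2.9+14) = Beta(9.3, 16.9).
After batch 2: Beta(9.3+1, 16.9+11) = Beta(10.3, 27.9).
Var = αβ/((α+β)²(α+β+1)) = 10.3·27.9/(38.2²·39.2) = 0.00502376; SD = √0.00502376 = 0.0709.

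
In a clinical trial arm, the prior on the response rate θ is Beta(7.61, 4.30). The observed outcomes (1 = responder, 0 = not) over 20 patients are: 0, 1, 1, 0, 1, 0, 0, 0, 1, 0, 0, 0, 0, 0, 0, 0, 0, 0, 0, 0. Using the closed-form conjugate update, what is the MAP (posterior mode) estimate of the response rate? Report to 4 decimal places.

0.3547

The Beta prior is conjugate to a Binomial/Bernoulli likelihood; the update adds successes to α and failures to β.
Posterior: Beta(α+k, β+n−k) = Beta(7.61+4, 4.30+16) = Beta(11.61, 20.30).
Mode of Beta(a,b) for a,b>1 is (a−1)/(a+b−2) = 10.61/29.91 = 0.3547.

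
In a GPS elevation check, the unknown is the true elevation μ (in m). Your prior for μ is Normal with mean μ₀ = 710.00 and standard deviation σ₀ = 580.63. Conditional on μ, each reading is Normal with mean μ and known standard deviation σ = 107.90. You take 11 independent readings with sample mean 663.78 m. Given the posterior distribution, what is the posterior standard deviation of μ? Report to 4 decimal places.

32.4821

For Normal data with known variance σ², a Normal(μ₀, σ₀²) prior on μ is conjugate. Posterior precision = 1/σ₀² + n/σ²; posterior mean is the precision-weighted average of μ₀ and x̄.
σ₀² = 580.63² = 337131.1969, σ² = 107.90² = 11642.41; σ² + n·σ₀² = 11642.41 + 11·337131.1969 = 3720085.5759.
Posterior precision = 1/σ₀² + n/σ² = 1/337131.1969 + 11/11642.41 = (σ² + n·σ₀²)/(σ₀²σ²) = 3720085.5759/(337131.1969·11642.41); posterior variance σₙ² = σ₀²σ²/(σ² + n·σ₀²) = 337131.1969·11642.41/3720085.5759 = 1055.088529.
Posterior SD = √σₙ² = √(337131.1969·11642.41/3720085.5759) = 32.4821.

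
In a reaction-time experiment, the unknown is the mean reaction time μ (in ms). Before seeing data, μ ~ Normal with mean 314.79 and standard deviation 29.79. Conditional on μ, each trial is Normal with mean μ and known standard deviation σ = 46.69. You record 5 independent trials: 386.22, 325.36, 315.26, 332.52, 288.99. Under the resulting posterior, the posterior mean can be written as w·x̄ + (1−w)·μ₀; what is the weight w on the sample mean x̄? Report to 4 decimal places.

For Normal data with known variance σ², a Normal(μ₀, σ₀²) prior on μ is conjugate. Posterior precision = 1/σ₀² + n/σ²; posterior mean is the precision-weighted average of μ₀ and x̄.
σ₀² = 29.79² = 887.4441, σ² = 46.69² = 2179.9561. Prior precision 1/σ₀² = 1/887.4441; data precision n/σ² = 5/2179.9561.
w = (n/σ²)/(1/σ₀² + n/σ²) = n·σ₀²/(σ² + n·σ₀²) = 5·887.4441/(2179.9561 + 5·887.4441) = 4437.2205/6617.1766 = 0.6706.

0.6706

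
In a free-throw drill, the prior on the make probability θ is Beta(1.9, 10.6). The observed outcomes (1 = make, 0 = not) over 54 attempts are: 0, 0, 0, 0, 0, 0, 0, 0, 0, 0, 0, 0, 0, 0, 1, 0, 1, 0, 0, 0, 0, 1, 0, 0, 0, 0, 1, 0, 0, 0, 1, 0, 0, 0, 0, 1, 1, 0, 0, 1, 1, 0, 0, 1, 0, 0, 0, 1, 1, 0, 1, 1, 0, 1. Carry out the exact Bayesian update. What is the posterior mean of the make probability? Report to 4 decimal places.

The Beta prior is conjugate to a Binomial/Bernoulli likelihood; the update adds successes to α and failures to β.
Posterior: Beta(α+k, β+n−k) = Beta(1.9+15, 10.6+39) = Beta(16.9, 49.6).
Posterior mean = α/(α+β) = 16.9/66.5 = 0.2541.

0.2541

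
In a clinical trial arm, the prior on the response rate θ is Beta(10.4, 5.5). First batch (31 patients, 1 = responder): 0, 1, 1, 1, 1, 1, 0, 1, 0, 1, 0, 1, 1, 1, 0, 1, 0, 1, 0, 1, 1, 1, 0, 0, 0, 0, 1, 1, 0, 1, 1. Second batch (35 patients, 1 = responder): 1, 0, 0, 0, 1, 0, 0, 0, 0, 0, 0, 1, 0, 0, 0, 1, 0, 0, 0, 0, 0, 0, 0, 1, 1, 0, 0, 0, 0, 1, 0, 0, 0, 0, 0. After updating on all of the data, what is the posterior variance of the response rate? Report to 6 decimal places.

0.002978

The Beta prior is conjugate to a Binomial/Bernoulli likelihood; the update adds successes to α and failures to β.
After batch 1: Beta(10.4+19, 5.5+12) = Beta(29.4, 17.5).
After batch 2: Beta(29.4+7, 17.5+28) = Beta(36.4, 45.5).
Var = αβ/((α+β)²(α+β+1)) = 36.4·45.5/(81.9²·82.9) = 0.002978.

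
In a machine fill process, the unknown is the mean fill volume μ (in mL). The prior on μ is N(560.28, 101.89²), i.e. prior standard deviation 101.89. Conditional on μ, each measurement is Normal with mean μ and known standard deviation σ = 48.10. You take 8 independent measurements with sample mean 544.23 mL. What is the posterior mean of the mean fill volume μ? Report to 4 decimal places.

544.6650

For Normal data with known variance σ², a Normal(μ₀, σ₀²) prior on μ is conjugate. Posterior precision = 1/σ₀² + n/σ²; posterior mean is the precision-weighted average of μ₀ and x̄.
n·x̄ = 8·544.23 = 4353.84.
σ₀² = 101.89² = 10381.5721, σ² = 48.10² = 2313.61; σ² + n·σ₀² = 2313.61 + 8·10381.5721 = 85366.1868.
Posterior mean = (μ₀/σ₀² + n·x̄/σ²)/(1/σ₀² + n/σ²) = (σ²·μ₀ + σ₀²·n·x̄)/(σ² + n·σ₀²) = (2313.61·560.28 + 10381.5721·4353.84)/85366.1868 = 46495973.282664/85366.1868 = 544.6650.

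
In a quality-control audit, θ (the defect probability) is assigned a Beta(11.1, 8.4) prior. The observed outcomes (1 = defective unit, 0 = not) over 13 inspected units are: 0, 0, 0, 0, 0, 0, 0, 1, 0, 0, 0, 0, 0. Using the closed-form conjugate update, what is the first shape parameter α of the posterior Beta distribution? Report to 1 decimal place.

The Beta prior is conjugate to a Binomial/Bernoulli likelihood; the update adds successes to α and failures to β.
Posterior: Beta(α+k, β+n−k) = Beta(11.1+1, 8.4+12) = Beta(12.1, 20.4).
Posterior α = 12.1.

12.1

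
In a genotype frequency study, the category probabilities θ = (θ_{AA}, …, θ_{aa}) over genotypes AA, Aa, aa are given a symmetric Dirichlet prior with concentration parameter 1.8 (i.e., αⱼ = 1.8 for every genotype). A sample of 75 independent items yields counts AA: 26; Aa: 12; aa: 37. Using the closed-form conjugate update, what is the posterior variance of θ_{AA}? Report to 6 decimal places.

0.002779

The Dirichlet prior is conjugate to the Multinomial likelihood: each posterior αⱼ = prior αⱼ + observed count nⱼ.
Posterior concentration: (27.8, 13.8, 38.8), total = 80.4.
Var[θ_j] = α_j(Σα−α_j)/((Σα)²(Σα+1)) = 27.8·52.6/(80.4²·81.4) = 0.002779.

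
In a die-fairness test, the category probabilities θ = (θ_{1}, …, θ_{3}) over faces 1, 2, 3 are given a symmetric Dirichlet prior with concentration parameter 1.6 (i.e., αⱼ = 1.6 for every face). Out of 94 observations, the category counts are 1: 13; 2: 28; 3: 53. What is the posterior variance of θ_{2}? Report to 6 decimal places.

0.002103

The Dirichlet prior is conjugate to the Multinomial likelihood: each posterior αⱼ = prior αⱼ + observed count nⱼ.
Posterior concentration: (14.6, 29.6, 54.6), total = 98.8.
Var[θ_j] = α_j(Σα−α_j)/((Σα)²(Σα+1)) = 29.6·69.2/(98.8²·99.8) = 0.002103.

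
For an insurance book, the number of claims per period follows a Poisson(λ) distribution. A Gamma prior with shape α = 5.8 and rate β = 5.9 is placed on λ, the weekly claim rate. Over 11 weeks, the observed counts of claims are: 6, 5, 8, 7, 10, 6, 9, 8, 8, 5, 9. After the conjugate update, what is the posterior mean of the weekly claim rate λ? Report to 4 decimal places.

With a Gamma(shape α, rate β) prior, the Poisson likelihood is conjugate: the posterior is Gamma(α + ΣXᵢ, β + n).
Sum of counts S = 81 over n = 11 weeks.
Posterior: Gamma(α+S, β+n) = Gamma(5.8+81, 5.9+11) = Gamma(86.8, 16.9).
Posterior mean = α/β = 86.8/16.9 = 5.1361.

5.1361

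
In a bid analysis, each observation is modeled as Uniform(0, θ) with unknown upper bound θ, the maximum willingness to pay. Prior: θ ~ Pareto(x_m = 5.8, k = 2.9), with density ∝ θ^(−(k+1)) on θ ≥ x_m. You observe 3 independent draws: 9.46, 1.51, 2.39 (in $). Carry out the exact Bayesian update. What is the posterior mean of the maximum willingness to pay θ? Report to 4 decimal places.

11.3906

A Pareto(scale x_m, shape k) prior on the upper bound θ of Uniform(0, θ) is conjugate: posterior is Pareto(max(x_m, max xᵢ), k + n).
Sample maximum = 9.46; prior scale x_m = 5.8 → posterior scale = max = 9.46.
Posterior shape = 2.9 + 3 = 5.9.
E[θ|data] = k·x_m/(k−1) = 5.9·9.46/4.9 = 11.3906.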